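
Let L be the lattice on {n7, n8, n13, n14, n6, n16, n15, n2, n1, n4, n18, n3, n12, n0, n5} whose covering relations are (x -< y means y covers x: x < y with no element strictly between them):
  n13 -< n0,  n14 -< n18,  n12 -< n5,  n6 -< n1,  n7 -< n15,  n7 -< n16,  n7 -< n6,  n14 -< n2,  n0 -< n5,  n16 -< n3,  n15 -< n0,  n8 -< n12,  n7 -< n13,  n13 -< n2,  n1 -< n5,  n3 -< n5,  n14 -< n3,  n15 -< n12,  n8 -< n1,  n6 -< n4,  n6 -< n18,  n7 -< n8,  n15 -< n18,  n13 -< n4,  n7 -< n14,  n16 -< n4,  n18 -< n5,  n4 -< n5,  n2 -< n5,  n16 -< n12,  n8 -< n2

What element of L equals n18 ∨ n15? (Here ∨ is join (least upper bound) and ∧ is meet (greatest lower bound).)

n18 ∨ n15 = n18

n18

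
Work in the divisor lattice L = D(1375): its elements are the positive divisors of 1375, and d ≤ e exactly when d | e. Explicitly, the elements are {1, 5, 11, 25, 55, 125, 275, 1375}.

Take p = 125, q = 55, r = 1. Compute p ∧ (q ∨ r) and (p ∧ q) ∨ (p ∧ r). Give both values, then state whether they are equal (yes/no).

q ∨ r = 55, so p ∧ (q ∨ r) = 125 ∧ 55 = 5.
p ∧ q = 5 and p ∧ r = 1, so (p ∧ q) ∨ (p ∧ r) = 5 ∨ 1 = 5.
Equal: yes.

5; 5; yes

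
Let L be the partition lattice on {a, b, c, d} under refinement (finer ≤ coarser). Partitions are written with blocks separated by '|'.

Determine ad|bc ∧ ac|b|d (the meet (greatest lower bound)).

The meet (common refinement) of ad|bc and ac|b|d intersects blocks pairwise, giving a|b|c|d.

a|b|c|d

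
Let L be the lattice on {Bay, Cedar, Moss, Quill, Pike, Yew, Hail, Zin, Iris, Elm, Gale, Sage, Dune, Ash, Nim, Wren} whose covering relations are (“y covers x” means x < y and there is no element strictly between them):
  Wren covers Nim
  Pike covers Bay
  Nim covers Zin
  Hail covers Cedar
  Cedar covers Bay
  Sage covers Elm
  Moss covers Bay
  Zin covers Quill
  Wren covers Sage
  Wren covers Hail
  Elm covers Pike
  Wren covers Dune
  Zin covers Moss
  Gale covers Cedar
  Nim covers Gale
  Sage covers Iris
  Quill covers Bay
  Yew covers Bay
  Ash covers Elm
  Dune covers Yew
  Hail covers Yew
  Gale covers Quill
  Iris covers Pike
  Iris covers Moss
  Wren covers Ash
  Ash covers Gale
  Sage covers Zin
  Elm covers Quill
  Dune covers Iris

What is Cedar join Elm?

Common upper bounds of {Cedar, Elm}: Ash, Wren.
The least among these is Ash.

Ash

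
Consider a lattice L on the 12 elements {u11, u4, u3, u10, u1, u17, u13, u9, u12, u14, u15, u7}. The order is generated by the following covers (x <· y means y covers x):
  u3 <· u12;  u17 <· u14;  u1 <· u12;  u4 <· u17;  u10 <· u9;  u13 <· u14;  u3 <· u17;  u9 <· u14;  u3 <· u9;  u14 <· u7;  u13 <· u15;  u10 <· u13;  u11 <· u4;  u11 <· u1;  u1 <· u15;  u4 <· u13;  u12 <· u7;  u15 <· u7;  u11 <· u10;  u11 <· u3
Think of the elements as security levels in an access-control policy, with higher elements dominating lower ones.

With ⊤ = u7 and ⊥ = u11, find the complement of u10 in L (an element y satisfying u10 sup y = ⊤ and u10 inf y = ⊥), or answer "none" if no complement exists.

Need y with u10 ∨ y = u7 and u10 ∧ y = u11.
Checking each element gives: u12.

u12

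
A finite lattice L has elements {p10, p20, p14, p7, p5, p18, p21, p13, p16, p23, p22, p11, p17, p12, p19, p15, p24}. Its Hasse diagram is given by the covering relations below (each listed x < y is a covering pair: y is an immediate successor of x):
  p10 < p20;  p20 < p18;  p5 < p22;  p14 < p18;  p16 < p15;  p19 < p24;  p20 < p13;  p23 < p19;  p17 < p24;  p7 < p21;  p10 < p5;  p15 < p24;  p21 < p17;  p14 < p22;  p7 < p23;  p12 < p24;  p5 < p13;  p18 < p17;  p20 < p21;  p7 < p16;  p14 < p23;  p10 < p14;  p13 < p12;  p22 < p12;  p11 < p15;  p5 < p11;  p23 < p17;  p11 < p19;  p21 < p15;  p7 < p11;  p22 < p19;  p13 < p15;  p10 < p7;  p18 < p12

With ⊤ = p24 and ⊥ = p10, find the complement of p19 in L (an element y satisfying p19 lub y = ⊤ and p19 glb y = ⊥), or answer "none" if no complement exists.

p20

Need y with p19 ∨ y = p24 and p19 ∧ y = p10.
Checking each element gives: p20.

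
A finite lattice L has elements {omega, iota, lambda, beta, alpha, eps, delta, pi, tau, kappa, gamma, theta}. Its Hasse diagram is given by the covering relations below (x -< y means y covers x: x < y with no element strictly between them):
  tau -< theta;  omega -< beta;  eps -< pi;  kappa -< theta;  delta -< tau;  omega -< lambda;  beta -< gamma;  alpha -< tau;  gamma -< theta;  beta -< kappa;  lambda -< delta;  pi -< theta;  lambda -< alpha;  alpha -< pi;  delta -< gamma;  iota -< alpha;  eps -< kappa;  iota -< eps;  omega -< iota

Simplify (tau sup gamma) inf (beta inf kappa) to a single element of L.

beta

tau ∨ gamma = theta
beta ∧ kappa = beta
theta ∧ beta = beta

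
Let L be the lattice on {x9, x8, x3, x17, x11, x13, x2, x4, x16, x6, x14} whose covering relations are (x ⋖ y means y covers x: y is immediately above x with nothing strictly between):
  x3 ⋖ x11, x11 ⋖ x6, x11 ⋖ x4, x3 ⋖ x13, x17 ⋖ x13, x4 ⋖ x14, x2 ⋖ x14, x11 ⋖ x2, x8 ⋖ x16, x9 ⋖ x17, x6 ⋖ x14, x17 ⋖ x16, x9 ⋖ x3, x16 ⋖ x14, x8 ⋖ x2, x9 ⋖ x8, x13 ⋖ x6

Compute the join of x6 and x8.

Common upper bounds of {x6, x8}: x14.
The least among these is x14.

x14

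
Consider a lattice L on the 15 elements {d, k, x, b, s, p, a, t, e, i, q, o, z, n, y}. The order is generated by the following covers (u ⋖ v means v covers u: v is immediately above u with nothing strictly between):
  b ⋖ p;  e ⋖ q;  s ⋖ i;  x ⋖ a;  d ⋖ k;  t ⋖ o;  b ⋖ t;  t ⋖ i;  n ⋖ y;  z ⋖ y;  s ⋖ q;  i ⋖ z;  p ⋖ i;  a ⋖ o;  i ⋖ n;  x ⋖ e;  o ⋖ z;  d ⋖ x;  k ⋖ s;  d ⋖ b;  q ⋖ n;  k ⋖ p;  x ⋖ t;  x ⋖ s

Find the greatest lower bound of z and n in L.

Common lower bounds of {z, n}: b, d, i, k, p, s, t, x.
The greatest among these is i.

i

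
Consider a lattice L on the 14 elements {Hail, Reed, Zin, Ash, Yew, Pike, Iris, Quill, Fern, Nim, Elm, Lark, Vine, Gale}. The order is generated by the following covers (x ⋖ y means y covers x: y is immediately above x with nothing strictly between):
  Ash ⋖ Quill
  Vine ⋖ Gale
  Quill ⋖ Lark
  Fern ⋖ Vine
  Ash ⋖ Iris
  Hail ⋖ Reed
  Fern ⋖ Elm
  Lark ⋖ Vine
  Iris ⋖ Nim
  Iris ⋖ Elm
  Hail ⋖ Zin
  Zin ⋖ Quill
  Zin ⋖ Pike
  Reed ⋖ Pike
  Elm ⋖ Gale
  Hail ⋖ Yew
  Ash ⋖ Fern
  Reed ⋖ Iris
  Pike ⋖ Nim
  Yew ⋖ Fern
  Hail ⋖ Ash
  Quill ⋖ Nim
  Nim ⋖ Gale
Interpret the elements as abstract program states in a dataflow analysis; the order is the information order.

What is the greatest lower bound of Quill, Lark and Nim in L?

Quill

Common lower bounds of {Quill, Lark, Nim}: Ash, Hail, Quill, Zin.
The greatest among these is Quill.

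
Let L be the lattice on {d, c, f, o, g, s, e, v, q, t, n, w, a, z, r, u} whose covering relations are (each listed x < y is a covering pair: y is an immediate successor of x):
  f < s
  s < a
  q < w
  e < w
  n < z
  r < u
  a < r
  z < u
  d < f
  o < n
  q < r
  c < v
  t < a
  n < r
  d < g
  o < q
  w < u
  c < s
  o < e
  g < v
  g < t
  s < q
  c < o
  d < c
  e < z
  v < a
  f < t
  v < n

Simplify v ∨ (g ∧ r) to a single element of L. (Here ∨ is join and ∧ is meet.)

g ∧ r = g
v ∨ g = v

v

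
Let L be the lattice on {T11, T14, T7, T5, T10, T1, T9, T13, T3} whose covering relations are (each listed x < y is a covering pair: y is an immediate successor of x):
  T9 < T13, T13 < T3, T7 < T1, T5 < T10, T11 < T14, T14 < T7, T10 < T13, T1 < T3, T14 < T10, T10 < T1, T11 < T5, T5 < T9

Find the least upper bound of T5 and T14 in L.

Common upper bounds of {T5, T14}: T1, T10, T13, T3.
The least among these is T10.

T10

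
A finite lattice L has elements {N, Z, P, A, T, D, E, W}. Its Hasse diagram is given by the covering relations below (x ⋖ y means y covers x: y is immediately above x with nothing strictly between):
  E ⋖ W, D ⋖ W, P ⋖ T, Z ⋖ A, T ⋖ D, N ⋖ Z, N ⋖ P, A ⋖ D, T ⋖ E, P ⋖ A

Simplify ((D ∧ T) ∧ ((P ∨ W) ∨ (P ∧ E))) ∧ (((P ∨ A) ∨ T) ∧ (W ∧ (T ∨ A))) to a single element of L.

T

D ∧ T = T
P ∨ W = W
P ∧ E = P
W ∨ P = W
T ∧ W = T
P ∨ A = A
A ∨ T = D
T ∨ A = D
W ∧ D = D
D ∧ D = D
T ∧ D = T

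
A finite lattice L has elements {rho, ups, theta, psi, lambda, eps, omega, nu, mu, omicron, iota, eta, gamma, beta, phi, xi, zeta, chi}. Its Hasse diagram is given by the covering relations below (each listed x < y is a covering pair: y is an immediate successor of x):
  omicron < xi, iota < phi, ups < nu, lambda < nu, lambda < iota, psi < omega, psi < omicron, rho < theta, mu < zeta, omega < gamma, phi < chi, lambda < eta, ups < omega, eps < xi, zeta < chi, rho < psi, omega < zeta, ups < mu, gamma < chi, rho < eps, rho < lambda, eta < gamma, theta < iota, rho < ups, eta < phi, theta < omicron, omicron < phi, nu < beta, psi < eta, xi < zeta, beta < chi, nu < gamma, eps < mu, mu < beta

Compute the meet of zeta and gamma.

Common lower bounds of {zeta, gamma}: omega, psi, rho, ups.
The greatest among these is omega.

omega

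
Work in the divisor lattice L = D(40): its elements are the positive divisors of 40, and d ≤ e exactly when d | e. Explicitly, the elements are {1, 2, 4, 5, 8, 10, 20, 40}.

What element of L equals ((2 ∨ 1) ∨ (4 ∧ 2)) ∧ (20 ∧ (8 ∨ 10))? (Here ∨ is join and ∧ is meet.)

2

2 ∨ 1 = 2
4 ∧ 2 = 2
2 ∨ 2 = 2
8 ∨ 10 = 40
20 ∧ 40 = 20
2 ∧ 20 = 2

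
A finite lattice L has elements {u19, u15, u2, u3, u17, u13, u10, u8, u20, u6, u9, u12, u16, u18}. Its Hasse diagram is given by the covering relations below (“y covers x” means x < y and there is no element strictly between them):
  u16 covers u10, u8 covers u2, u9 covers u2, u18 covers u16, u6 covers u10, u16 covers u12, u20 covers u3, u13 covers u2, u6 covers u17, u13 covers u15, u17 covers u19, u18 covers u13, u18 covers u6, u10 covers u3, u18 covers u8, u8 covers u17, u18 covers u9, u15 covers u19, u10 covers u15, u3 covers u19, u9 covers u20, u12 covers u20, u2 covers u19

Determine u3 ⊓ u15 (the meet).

u19

Common lower bounds of {u3, u15}: u19.
The greatest among these is u19.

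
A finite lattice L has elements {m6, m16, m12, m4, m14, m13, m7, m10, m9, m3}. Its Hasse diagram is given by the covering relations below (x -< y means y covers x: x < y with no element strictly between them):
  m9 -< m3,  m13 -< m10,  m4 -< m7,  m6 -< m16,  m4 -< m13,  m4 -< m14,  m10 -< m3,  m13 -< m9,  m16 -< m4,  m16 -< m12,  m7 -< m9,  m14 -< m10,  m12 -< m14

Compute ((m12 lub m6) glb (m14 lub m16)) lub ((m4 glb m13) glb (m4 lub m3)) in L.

m12 ∨ m6 = m12
m14 ∨ m16 = m14
m12 ∧ m14 = m12
m4 ∧ m13 = m4
m4 ∨ m3 = m3
m4 ∧ m3 = m4
m12 ∨ m4 = m14

m14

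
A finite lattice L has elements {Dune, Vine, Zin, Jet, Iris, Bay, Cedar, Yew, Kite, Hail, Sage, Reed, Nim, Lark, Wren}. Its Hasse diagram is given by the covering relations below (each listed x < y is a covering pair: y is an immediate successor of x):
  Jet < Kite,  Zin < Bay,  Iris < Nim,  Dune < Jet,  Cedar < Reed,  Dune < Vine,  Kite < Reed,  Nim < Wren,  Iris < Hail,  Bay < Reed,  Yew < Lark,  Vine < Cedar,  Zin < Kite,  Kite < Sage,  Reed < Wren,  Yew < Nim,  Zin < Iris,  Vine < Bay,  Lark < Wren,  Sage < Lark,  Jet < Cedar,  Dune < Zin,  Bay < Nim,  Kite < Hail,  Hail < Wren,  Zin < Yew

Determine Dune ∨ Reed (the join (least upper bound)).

Common upper bounds of {Dune, Reed}: Reed, Wren.
The least among these is Reed.

Reed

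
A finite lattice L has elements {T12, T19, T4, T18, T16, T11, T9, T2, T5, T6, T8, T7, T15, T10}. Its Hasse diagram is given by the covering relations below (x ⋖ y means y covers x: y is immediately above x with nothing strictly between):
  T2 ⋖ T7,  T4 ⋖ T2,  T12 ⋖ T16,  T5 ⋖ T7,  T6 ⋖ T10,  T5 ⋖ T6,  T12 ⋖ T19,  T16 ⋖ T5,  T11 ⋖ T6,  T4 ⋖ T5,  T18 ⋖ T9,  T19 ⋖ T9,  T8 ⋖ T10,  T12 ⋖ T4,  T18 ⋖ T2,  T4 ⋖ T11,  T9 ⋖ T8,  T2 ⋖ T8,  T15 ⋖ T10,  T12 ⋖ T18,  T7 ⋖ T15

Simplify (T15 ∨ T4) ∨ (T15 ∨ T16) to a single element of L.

T15 ∨ T4 = T15
T15 ∨ T16 = T15
T15 ∨ T15 = T15

T15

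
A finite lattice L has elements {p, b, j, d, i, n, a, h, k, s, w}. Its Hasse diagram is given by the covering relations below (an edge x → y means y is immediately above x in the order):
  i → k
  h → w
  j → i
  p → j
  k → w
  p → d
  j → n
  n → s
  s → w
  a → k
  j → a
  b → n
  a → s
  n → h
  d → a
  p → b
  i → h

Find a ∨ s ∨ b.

s

Common upper bounds of {a, s, b}: s, w.
The least among these is s.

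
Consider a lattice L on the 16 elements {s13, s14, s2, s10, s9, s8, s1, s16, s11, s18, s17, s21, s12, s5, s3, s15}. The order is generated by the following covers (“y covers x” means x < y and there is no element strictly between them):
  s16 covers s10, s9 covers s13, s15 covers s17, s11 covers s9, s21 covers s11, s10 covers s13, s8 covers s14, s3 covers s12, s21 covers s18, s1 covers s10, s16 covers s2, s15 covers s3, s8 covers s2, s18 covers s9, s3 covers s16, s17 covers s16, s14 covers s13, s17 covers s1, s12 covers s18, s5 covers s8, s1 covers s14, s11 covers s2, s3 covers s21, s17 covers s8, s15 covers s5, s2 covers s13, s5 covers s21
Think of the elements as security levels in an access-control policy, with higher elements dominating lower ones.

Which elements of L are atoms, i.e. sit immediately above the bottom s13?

s10, s14, s2, s9

The atoms are exactly the elements that cover s13: s10, s14, s2, s9.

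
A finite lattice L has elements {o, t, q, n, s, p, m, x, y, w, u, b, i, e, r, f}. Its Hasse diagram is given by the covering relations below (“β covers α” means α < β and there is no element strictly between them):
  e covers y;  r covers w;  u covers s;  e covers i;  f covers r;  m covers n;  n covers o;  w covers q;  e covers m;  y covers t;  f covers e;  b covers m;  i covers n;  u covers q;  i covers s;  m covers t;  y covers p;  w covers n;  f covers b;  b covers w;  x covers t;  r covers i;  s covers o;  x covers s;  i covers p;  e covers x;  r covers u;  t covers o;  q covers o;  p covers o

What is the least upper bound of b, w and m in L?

b

Common upper bounds of {b, w, m}: b, f.
The least among these is b.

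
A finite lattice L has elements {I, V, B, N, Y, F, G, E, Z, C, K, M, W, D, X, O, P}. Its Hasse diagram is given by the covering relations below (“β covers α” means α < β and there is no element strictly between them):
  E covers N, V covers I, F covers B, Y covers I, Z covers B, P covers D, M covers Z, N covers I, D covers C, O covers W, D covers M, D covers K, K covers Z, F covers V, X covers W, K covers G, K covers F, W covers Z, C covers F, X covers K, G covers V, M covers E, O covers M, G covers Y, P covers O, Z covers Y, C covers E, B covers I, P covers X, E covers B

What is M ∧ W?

Z

Common lower bounds of {M, W}: B, I, Y, Z.
The greatest among these is Z.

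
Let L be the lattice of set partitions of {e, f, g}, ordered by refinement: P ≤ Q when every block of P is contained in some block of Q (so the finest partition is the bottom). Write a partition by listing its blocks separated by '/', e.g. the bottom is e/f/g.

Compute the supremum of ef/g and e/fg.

efg

The join of ef/g and e/fg merges any blocks that overlap across the partitions, giving efg.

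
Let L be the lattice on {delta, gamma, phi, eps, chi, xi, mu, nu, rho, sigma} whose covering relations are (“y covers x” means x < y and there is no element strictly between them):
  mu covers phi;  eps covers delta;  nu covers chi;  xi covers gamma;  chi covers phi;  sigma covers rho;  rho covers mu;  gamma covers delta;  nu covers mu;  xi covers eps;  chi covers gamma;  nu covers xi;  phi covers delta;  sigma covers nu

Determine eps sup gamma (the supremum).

xi

Common upper bounds of {eps, gamma}: nu, sigma, xi.
The least among these is xi.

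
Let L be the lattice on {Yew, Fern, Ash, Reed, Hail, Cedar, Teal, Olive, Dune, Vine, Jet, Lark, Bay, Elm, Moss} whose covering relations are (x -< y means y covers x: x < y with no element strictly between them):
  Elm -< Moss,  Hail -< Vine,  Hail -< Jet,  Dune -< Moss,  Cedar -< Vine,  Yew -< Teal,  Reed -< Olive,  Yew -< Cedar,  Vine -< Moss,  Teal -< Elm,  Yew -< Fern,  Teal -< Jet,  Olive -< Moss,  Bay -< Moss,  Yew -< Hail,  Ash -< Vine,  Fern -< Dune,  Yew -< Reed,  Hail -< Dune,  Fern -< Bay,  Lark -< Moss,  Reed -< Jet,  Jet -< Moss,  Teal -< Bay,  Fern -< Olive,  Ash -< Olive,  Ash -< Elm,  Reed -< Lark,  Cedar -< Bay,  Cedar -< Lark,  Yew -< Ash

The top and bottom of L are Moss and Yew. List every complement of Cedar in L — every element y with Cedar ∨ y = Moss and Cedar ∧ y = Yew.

Need y with Cedar ∨ y = Moss and Cedar ∧ y = Yew.
Checking each element gives: Dune, Elm, Jet, Olive.

Dune, Elm, Jet, Olive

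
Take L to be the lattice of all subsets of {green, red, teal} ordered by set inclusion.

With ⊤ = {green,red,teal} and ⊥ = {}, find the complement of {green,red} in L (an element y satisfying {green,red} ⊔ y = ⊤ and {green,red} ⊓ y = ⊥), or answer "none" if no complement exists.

{teal}

Need y with {green,red} ∨ y = {green,red,teal} and {green,red} ∧ y = {}.
Checking each element gives: {teal}.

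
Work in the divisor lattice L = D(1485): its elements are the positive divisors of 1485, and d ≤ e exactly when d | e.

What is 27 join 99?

297

Common upper bounds of {27, 99}: 1485, 297.
The least among these is 297.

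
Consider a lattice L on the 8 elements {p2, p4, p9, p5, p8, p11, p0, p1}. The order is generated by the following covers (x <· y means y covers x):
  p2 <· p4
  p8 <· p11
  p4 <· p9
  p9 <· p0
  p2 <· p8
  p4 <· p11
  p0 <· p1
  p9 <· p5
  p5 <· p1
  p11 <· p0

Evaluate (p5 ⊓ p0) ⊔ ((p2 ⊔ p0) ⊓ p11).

p0

p5 ∧ p0 = p9
p2 ∨ p0 = p0
p0 ∧ p11 = p11
p9 ∨ p11 = p0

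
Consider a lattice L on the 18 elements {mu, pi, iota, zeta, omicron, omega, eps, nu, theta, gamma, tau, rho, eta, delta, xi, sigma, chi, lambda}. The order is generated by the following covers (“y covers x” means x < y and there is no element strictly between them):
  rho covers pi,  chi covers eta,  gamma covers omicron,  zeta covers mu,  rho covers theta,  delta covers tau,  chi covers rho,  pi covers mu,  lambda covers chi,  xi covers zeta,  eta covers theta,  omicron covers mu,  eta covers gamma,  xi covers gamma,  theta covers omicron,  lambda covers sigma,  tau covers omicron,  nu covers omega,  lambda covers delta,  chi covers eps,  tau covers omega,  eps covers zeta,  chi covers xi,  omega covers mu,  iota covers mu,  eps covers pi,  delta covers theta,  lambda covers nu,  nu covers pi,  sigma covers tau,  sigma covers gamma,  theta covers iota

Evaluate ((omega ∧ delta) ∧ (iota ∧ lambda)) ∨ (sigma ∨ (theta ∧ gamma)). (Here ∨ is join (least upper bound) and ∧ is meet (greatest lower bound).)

sigma

omega ∧ delta = omega
iota ∧ lambda = iota
omega ∧ iota = mu
theta ∧ gamma = omicron
sigma ∨ omicron = sigma
mu ∨ sigma = sigma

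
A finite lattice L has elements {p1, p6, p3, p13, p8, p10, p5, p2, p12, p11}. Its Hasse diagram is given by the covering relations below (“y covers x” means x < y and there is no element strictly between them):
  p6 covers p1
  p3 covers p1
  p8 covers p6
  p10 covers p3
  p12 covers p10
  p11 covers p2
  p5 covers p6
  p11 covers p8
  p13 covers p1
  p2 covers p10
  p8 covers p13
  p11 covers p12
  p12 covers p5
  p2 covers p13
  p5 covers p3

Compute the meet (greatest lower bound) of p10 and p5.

p3

Common lower bounds of {p10, p5}: p1, p3.
The greatest among these is p3.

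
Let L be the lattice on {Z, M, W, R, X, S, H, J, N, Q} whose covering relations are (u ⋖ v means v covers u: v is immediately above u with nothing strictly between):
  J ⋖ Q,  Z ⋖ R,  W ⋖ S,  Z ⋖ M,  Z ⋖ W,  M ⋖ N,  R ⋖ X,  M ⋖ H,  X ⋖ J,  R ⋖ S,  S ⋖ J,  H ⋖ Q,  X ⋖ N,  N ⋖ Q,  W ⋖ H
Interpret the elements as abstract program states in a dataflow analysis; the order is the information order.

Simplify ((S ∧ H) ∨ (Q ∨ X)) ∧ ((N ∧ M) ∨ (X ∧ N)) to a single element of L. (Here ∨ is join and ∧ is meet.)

N

S ∧ H = W
Q ∨ X = Q
W ∨ Q = Q
N ∧ M = M
X ∧ N = X
M ∨ X = N
Q ∧ N = N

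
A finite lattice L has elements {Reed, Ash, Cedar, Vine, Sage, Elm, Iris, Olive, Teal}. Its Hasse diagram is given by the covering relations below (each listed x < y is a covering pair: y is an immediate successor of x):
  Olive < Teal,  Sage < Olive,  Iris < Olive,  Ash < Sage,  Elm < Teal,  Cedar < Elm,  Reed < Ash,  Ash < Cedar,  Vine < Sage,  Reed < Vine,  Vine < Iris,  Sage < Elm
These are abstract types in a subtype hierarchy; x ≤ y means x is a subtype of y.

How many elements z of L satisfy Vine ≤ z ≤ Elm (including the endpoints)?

3

The interval [Vine, Elm] = {Elm, Sage, Vine}, which has 3 elements.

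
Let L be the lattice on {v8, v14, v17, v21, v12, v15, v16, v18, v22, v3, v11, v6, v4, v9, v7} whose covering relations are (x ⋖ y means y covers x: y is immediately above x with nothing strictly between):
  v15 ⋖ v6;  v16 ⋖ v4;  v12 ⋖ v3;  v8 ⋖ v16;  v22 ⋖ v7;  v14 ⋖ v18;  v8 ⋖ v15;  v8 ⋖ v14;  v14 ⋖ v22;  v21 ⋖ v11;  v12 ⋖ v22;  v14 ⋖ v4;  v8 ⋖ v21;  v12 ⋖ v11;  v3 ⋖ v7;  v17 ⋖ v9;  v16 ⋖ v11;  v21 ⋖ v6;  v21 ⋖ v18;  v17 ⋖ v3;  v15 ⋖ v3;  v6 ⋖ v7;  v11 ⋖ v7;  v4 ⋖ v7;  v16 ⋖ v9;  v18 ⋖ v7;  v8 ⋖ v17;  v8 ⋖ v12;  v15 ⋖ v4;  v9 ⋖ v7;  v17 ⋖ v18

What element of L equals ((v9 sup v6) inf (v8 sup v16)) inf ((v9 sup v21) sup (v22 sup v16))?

v9 ∨ v6 = v7
v8 ∨ v16 = v16
v7 ∧ v16 = v16
v9 ∨ v21 = v7
v22 ∨ v16 = v7
v7 ∨ v7 = v7
v16 ∧ v7 = v16

v16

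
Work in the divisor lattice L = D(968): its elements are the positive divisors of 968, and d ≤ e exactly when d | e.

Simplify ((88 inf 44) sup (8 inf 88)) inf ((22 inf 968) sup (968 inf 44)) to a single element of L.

44

88 ∧ 44 = 44
8 ∧ 88 = 8
44 ∨ 8 = 88
22 ∧ 968 = 22
968 ∧ 44 = 44
22 ∨ 44 = 44
88 ∧ 44 = 44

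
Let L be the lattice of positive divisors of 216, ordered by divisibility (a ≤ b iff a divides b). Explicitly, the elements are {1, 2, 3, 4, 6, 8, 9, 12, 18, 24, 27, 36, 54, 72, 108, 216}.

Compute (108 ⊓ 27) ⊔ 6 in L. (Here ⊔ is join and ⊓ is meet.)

108 ∧ 27 = 27
27 ∨ 6 = 54

54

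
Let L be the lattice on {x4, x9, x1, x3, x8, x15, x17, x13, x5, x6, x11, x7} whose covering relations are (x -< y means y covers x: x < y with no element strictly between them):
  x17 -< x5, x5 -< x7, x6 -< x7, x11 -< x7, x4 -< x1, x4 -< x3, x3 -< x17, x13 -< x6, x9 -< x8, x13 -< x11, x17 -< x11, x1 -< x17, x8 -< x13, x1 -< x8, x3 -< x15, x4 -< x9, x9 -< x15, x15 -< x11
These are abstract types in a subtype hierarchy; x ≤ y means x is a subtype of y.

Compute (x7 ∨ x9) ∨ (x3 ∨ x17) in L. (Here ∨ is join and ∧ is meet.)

x7

x7 ∨ x9 = x7
x3 ∨ x17 = x17
x7 ∨ x17 = x7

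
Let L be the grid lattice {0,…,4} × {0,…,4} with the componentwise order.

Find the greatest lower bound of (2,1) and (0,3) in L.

Common lower bounds of {(2,1), (0,3)}: (0,0), (0,1).
The greatest among these is (0,1).

(0,1)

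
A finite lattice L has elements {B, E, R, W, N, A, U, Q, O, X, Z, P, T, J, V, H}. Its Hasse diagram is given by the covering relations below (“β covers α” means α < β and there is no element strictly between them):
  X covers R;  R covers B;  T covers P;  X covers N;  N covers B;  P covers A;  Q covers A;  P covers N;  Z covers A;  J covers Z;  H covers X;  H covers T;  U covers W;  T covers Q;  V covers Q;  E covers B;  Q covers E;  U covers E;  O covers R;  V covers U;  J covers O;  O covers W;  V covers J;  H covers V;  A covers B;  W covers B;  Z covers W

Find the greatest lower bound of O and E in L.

Common lower bounds of {O, E}: B.
The greatest among these is B.

B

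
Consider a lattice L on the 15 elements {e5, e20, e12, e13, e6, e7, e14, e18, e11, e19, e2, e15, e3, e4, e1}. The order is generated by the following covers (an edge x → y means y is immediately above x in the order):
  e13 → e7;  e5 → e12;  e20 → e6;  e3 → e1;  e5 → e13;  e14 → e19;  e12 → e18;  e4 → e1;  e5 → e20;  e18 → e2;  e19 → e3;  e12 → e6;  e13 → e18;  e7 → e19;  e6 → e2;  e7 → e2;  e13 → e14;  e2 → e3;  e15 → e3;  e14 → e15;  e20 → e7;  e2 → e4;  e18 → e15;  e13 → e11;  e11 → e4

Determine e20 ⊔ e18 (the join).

e2

Common upper bounds of {e20, e18}: e1, e2, e3, e4.
The least among these is e2.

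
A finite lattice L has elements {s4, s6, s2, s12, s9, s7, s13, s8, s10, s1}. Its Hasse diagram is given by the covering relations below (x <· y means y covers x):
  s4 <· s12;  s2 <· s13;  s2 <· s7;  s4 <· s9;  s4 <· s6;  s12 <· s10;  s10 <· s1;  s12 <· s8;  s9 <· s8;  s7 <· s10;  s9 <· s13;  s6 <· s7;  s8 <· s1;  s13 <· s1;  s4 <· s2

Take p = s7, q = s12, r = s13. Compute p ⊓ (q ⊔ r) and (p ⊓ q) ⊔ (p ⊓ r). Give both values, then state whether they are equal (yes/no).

q ⊔ r = s1, so p ⊓ (q ⊔ r) = s7 ⊓ s1 = s7.
p ⊓ q = s4 and p ⊓ r = s2, so (p ⊓ q) ⊔ (p ⊓ r) = s4 ⊔ s2 = s2.
Equal: no.

s7; s2; no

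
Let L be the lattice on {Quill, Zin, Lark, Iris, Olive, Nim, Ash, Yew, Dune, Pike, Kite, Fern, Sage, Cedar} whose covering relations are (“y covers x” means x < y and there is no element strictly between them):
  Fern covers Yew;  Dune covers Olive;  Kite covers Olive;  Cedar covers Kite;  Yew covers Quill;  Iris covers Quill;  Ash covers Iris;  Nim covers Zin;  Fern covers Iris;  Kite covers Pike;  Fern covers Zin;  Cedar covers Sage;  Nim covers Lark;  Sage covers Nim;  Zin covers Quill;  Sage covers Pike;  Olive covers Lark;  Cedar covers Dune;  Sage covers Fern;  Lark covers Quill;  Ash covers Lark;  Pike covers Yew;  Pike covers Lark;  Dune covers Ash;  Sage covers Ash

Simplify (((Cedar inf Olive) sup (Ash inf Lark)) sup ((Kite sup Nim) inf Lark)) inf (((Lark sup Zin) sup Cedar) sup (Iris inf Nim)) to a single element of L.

Cedar ∧ Olive = Olive
Ash ∧ Lark = Lark
Olive ∨ Lark = Olive
Kite ∨ Nim = Cedar
Cedar ∧ Lark = Lark
Olive ∨ Lark = Olive
Lark ∨ Zin = Nim
Nim ∨ Cedar = Cedar
Iris ∧ Nim = Quill
Cedar ∨ Quill = Cedar
Olive ∧ Cedar = Olive

Olive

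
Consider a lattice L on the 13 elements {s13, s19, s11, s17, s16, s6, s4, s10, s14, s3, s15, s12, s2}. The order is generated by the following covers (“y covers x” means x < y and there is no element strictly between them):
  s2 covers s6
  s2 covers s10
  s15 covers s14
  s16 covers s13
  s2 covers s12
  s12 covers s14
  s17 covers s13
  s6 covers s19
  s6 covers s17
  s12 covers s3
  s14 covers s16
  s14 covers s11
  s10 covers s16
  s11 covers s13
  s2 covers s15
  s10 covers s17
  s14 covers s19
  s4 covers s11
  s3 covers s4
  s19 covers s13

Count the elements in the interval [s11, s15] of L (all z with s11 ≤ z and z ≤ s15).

3

The interval [s11, s15] = {s11, s14, s15}, which has 3 elements.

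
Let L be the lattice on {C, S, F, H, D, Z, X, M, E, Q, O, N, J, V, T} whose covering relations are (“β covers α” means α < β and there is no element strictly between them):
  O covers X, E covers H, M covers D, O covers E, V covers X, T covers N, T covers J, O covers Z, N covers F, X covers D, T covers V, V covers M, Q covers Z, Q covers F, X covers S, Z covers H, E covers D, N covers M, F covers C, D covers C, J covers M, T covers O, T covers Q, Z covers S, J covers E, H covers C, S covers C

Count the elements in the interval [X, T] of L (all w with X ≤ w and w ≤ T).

4

The interval [X, T] = {O, T, V, X}, which has 4 elements.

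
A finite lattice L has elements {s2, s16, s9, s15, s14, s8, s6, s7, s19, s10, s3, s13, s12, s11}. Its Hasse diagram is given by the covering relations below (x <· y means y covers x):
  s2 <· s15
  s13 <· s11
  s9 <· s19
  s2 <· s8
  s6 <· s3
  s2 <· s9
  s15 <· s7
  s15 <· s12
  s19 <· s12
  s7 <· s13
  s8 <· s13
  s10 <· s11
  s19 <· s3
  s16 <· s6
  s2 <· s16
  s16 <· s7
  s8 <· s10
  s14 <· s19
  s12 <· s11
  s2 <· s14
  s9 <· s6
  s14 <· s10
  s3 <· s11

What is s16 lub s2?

Common upper bounds of {s16, s2}: s11, s13, s16, s3, s6, s7.
The least among these is s16.

s16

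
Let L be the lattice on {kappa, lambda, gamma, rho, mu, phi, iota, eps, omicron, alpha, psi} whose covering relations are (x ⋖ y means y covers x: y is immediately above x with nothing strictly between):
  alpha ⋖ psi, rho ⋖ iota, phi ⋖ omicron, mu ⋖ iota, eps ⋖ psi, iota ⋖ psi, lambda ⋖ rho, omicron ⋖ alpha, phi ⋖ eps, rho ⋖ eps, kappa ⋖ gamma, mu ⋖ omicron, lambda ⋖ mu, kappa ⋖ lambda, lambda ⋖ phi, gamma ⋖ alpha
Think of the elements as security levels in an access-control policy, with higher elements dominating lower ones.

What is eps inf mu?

lambda

Common lower bounds of {eps, mu}: kappa, lambda.
The greatest among these is lambda.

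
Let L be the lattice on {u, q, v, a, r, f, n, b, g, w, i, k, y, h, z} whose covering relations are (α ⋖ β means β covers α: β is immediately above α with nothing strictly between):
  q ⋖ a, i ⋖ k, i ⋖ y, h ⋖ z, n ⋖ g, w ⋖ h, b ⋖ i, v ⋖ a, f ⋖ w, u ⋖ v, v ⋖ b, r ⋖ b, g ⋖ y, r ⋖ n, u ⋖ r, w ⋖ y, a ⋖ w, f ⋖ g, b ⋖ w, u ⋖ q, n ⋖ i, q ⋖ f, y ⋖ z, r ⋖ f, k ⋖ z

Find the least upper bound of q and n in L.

g

Common upper bounds of {q, n}: g, y, z.
The least among these is g.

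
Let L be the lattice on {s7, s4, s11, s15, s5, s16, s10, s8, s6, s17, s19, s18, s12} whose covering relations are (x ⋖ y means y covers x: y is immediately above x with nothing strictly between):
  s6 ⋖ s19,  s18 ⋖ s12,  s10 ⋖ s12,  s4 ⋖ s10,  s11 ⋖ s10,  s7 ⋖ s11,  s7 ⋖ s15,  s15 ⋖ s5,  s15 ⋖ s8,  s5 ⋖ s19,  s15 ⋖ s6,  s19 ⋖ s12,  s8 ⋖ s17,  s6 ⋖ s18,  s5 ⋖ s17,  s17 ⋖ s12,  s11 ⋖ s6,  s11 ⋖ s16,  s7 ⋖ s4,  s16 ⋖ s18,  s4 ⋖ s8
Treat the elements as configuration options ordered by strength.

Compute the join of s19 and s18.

Common upper bounds of {s19, s18}: s12.
The least among these is s12.

s12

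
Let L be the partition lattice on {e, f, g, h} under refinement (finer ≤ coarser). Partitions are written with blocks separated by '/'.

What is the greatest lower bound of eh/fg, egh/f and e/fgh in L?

e/f/g/h

The meet (common refinement) of eh/fg, egh/f, e/fgh intersects blocks pairwise, giving e/f/g/h.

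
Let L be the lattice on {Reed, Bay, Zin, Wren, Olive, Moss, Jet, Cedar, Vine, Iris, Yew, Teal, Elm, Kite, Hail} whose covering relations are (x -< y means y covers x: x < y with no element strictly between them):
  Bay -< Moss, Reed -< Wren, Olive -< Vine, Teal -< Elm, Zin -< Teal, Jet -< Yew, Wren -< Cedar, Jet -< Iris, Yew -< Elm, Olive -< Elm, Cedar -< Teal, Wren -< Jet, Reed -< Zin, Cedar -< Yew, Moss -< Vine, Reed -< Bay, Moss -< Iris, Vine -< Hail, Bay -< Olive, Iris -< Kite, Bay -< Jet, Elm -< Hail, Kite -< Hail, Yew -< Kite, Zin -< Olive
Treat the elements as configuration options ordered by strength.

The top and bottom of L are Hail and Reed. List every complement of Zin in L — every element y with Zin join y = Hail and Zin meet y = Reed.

Iris, Kite

Need y with Zin ∨ y = Hail and Zin ∧ y = Reed.
Checking each element gives: Iris, Kite.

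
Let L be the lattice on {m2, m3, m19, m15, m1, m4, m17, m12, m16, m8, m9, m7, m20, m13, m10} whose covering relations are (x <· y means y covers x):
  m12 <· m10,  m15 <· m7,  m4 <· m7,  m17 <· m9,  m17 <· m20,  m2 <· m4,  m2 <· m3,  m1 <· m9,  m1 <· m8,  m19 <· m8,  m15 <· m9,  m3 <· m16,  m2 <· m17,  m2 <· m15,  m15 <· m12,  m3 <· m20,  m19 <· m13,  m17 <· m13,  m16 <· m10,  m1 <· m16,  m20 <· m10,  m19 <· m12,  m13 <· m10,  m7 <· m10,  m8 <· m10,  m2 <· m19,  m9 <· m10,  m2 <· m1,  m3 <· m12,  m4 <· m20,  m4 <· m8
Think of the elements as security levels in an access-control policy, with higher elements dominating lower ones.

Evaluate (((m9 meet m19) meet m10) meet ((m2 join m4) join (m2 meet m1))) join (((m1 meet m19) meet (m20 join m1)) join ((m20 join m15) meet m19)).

m9 ∧ m19 = m2
m2 ∧ m10 = m2
m2 ∨ m4 = m4
m2 ∧ m1 = m2
m4 ∨ m2 = m4
m2 ∧ m4 = m2
m1 ∧ m19 = m2
m20 ∨ m1 = m10
m2 ∧ m10 = m2
m20 ∨ m15 = m10
m10 ∧ m19 = m19
m2 ∨ m19 = m19
m2 ∨ m19 = m19

m19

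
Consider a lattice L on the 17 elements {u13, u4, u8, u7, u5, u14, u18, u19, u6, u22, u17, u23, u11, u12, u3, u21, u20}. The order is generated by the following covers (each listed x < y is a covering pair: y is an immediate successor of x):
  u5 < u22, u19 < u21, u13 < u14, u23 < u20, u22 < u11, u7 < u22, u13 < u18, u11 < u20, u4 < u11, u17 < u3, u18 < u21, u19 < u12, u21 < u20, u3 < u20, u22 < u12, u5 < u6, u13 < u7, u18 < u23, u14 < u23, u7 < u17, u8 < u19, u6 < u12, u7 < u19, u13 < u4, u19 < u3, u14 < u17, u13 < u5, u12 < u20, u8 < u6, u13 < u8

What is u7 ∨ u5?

Common upper bounds of {u7, u5}: u11, u12, u20, u22.
The least among these is u22.

u22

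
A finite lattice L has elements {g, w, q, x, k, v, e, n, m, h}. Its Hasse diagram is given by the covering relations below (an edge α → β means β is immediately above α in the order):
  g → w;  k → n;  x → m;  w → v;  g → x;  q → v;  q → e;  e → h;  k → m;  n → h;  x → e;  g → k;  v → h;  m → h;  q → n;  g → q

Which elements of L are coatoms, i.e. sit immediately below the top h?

The coatoms are exactly the elements covered by h: e, m, n, v.

e, m, n, v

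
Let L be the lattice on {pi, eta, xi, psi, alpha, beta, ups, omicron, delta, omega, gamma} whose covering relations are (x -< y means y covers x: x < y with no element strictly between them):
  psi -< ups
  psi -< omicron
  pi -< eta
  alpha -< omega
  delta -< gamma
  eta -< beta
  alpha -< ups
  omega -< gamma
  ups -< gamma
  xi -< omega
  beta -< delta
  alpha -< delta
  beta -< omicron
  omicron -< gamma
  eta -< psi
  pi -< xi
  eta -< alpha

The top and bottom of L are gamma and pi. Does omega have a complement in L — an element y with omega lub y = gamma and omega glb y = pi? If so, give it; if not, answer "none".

none

For every candidate y, either omega ∨ y ≠ gamma or omega ∧ y ≠ pi; no complement exists.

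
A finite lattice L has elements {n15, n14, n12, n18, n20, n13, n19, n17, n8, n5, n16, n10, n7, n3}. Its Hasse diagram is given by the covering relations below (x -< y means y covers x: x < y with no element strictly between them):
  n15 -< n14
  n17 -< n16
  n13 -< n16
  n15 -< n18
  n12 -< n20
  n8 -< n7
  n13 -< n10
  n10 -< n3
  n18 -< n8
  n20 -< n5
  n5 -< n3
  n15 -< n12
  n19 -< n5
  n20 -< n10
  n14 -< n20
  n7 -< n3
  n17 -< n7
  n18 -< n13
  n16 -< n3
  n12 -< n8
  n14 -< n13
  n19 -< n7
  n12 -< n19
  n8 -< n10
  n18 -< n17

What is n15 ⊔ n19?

Common upper bounds of {n15, n19}: n19, n3, n5, n7.
The least among these is n19.

n19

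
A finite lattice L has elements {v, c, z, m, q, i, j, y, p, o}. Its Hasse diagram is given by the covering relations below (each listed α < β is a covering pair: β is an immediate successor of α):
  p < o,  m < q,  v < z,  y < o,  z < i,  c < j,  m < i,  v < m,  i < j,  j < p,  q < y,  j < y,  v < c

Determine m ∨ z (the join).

Common upper bounds of {m, z}: i, j, o, p, y.
The least among these is i.

i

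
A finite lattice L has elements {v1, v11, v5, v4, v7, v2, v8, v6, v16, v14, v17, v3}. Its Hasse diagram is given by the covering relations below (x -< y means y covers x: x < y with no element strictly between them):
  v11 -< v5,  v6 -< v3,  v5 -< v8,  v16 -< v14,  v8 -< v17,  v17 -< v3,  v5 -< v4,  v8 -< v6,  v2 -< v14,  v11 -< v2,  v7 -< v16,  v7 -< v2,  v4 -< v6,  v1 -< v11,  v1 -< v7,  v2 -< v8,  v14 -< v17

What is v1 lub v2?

v2

Common upper bounds of {v1, v2}: v14, v17, v2, v3, v6, v8.
The least among these is v2.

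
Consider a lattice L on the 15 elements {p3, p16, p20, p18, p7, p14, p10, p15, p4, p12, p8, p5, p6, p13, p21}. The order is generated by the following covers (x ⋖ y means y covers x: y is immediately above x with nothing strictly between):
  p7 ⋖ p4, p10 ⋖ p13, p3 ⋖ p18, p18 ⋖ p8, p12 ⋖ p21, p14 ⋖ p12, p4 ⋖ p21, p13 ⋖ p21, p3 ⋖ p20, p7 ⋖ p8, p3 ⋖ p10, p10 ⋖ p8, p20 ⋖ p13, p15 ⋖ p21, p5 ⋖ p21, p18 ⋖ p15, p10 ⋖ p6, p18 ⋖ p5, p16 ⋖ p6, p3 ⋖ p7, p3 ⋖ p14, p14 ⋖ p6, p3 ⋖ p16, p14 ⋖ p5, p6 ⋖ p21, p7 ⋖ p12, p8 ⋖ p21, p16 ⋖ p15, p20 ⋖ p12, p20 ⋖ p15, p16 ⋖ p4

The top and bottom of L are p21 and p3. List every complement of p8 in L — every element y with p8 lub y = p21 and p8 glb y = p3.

Need y with p8 ∨ y = p21 and p8 ∧ y = p3.
Checking each element gives: p14, p16, p20.

p14, p16, p20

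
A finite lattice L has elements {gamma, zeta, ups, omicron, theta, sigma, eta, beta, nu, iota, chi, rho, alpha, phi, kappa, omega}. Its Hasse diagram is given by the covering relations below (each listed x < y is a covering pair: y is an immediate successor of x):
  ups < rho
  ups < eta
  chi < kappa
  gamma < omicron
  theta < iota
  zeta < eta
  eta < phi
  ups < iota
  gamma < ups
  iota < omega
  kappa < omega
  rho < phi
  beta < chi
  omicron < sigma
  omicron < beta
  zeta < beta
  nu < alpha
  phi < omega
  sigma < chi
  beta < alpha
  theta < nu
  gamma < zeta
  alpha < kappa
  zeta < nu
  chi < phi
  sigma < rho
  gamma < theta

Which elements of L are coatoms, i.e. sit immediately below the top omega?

The coatoms are exactly the elements covered by omega: iota, kappa, phi.

iota, kappa, phi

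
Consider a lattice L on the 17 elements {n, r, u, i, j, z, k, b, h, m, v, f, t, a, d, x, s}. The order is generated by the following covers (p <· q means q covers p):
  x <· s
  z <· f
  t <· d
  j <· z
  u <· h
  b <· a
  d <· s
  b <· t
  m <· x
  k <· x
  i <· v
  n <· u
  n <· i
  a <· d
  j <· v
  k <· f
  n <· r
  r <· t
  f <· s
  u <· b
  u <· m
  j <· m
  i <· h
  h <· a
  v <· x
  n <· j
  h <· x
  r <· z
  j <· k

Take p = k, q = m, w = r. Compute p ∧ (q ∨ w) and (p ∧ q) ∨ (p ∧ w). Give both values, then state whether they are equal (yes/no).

q ∨ w = s, so p ∧ (q ∨ w) = k ∧ s = k.
p ∧ q = j and p ∧ w = n, so (p ∧ q) ∨ (p ∧ w) = j ∨ n = j.
Equal: no.

k; j; no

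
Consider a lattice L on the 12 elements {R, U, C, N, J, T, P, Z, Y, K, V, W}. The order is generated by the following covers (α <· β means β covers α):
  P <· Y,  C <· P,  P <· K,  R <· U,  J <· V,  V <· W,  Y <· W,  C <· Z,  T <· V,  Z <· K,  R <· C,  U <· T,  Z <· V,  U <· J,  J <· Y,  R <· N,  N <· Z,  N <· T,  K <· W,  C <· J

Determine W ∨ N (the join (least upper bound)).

W

Common upper bounds of {W, N}: W.
The least among these is W.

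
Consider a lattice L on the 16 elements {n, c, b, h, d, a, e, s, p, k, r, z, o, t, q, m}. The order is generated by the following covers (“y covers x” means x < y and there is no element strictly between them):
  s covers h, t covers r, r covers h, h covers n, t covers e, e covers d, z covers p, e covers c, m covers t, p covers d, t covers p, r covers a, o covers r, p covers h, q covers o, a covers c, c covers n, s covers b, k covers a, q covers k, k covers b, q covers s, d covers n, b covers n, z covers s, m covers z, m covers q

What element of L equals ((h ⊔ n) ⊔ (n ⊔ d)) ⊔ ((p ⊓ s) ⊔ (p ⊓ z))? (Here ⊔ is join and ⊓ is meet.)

h ∨ n = h
n ∨ d = d
h ∨ d = p
p ∧ s = h
p ∧ z = p
h ∨ p = p
p ∨ p = p

p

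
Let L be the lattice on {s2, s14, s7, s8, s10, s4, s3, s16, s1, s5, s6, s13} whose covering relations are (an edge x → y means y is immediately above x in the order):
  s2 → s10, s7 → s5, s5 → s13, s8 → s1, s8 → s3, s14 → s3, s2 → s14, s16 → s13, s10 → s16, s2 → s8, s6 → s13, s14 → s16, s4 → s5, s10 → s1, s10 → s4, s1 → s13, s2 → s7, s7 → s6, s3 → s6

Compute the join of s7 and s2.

Common upper bounds of {s7, s2}: s13, s5, s6, s7.
The least among these is s7.

s7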